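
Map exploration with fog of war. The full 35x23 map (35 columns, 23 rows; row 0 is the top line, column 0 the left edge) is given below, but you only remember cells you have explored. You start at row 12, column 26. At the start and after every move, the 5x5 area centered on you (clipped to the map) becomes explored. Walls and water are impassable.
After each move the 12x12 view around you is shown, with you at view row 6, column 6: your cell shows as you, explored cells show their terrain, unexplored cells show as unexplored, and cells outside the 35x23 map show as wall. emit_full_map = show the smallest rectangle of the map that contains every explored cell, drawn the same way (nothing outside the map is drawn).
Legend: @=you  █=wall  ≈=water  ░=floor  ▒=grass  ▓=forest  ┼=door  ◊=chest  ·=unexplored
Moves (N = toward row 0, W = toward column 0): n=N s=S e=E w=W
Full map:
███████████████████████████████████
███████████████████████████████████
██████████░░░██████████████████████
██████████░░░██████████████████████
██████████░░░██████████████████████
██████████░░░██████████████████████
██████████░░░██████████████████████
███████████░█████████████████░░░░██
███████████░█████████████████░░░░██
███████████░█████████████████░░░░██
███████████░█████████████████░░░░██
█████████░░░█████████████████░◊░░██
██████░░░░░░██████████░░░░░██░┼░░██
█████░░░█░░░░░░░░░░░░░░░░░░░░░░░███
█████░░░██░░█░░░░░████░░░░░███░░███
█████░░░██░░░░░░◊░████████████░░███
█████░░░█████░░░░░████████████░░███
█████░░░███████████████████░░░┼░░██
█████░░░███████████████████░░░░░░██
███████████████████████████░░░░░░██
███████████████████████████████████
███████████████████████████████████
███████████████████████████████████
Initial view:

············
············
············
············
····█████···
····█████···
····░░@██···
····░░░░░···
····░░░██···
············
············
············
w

············
············
············
············
····██████··
····██████··
····░░@░██··
····░░░░░░··
····░░░░██··
············
············
············

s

············
············
············
····██████··
····██████··
····░░░░██··
····░░@░░░··
····░░░░██··
····█████···
············
············
············

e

············
············
············
···██████···
···██████···
···░░░░██···
···░░░@░░···
···░░░░██···
···██████···
············
············
············

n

············
············
············
············
···██████···
···██████···
···░░░@██···
···░░░░░░···
···░░░░██···
···██████···
············
············

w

············
············
············
············
····██████··
····██████··
····░░@░██··
····░░░░░░··
····░░░░██··
····██████··
············
············

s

············
············
············
····██████··
····██████··
····░░░░██··
····░░@░░░··
····░░░░██··
····██████··
············
············
············

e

············
············
············
···██████···
···██████···
···░░░░██···
···░░░@░░···
···░░░░██···
···██████···
············
············
············

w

············
············
············
····██████··
····██████··
····░░░░██··
····░░@░░░··
····░░░░██··
····██████··
············
············
············

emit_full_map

██████
██████
░░░░██
░░@░░░
░░░░██
██████

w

············
············
············
·····██████·
····███████·
····░░░░░██·
····░░@░░░░·
····░░░░░██·
····███████·
············
············
············

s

············
············
·····██████·
····███████·
····░░░░░██·
····░░░░░░░·
····░░@░░██·
····███████·
····█████···
············
············
············

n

············
············
············
·····██████·
····███████·
····░░░░░██·
····░░@░░░░·
····░░░░░██·
····███████·
····█████···
············
············

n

············
············
············
············
····███████·
····███████·
····░░@░░██·
····░░░░░░░·
····░░░░░██·
····███████·
····█████···
············

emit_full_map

███████
███████
░░@░░██
░░░░░░░
░░░░░██
███████
█████··

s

············
············
············
····███████·
····███████·
····░░░░░██·
····░░@░░░░·
····░░░░░██·
····███████·
····█████···
············
············

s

············
············
····███████·
····███████·
····░░░░░██·
····░░░░░░░·
····░░@░░██·
····███████·
····█████···
············
············
············

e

············
············
···███████··
···███████··
···░░░░░██··
···░░░░░░░··
···░░░@░██··
···███████··
···██████···
············
············
············

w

············
············
····███████·
····███████·
····░░░░░██·
····░░░░░░░·
····░░@░░██·
····███████·
····██████··
············
············
············

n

············
············
············
····███████·
····███████·
····░░░░░██·
····░░@░░░░·
····░░░░░██·
····███████·
····██████··
············
············

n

············
············
············
············
····███████·
····███████·
····░░@░░██·
····░░░░░░░·
····░░░░░██·
····███████·
····██████··
············

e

············
············
············
············
···███████··
···███████··
···░░░@░██··
···░░░░░░░··
···░░░░░██··
···███████··
···██████···
············

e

············
············
············
············
··███████···
··███████···
··░░░░@██···
··░░░░░░░···
··░░░░░██···
··███████···
··██████····
············

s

············
············
············
··███████···
··███████···
··░░░░░██···
··░░░░@░░···
··░░░░░██···
··███████···
··██████····
············
············

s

············
············
··███████···
··███████···
··░░░░░██···
··░░░░░░░···
··░░░░@██···
··███████···
··███████···
············
············
············

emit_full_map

███████
███████
░░░░░██
░░░░░░░
░░░░@██
███████
███████

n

············
············
············
··███████···
··███████···
··░░░░░██···
··░░░░@░░···
··░░░░░██···
··███████···
··███████···
············
············

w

············
············
············
···███████··
···███████··
···░░░░░██··
···░░░@░░░··
···░░░░░██··
···███████··
···███████··
············
············

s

············
············
···███████··
···███████··
···░░░░░██··
···░░░░░░░··
···░░░@░██··
···███████··
···███████··
············
············
············

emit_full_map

███████
███████
░░░░░██
░░░░░░░
░░░@░██
███████
███████


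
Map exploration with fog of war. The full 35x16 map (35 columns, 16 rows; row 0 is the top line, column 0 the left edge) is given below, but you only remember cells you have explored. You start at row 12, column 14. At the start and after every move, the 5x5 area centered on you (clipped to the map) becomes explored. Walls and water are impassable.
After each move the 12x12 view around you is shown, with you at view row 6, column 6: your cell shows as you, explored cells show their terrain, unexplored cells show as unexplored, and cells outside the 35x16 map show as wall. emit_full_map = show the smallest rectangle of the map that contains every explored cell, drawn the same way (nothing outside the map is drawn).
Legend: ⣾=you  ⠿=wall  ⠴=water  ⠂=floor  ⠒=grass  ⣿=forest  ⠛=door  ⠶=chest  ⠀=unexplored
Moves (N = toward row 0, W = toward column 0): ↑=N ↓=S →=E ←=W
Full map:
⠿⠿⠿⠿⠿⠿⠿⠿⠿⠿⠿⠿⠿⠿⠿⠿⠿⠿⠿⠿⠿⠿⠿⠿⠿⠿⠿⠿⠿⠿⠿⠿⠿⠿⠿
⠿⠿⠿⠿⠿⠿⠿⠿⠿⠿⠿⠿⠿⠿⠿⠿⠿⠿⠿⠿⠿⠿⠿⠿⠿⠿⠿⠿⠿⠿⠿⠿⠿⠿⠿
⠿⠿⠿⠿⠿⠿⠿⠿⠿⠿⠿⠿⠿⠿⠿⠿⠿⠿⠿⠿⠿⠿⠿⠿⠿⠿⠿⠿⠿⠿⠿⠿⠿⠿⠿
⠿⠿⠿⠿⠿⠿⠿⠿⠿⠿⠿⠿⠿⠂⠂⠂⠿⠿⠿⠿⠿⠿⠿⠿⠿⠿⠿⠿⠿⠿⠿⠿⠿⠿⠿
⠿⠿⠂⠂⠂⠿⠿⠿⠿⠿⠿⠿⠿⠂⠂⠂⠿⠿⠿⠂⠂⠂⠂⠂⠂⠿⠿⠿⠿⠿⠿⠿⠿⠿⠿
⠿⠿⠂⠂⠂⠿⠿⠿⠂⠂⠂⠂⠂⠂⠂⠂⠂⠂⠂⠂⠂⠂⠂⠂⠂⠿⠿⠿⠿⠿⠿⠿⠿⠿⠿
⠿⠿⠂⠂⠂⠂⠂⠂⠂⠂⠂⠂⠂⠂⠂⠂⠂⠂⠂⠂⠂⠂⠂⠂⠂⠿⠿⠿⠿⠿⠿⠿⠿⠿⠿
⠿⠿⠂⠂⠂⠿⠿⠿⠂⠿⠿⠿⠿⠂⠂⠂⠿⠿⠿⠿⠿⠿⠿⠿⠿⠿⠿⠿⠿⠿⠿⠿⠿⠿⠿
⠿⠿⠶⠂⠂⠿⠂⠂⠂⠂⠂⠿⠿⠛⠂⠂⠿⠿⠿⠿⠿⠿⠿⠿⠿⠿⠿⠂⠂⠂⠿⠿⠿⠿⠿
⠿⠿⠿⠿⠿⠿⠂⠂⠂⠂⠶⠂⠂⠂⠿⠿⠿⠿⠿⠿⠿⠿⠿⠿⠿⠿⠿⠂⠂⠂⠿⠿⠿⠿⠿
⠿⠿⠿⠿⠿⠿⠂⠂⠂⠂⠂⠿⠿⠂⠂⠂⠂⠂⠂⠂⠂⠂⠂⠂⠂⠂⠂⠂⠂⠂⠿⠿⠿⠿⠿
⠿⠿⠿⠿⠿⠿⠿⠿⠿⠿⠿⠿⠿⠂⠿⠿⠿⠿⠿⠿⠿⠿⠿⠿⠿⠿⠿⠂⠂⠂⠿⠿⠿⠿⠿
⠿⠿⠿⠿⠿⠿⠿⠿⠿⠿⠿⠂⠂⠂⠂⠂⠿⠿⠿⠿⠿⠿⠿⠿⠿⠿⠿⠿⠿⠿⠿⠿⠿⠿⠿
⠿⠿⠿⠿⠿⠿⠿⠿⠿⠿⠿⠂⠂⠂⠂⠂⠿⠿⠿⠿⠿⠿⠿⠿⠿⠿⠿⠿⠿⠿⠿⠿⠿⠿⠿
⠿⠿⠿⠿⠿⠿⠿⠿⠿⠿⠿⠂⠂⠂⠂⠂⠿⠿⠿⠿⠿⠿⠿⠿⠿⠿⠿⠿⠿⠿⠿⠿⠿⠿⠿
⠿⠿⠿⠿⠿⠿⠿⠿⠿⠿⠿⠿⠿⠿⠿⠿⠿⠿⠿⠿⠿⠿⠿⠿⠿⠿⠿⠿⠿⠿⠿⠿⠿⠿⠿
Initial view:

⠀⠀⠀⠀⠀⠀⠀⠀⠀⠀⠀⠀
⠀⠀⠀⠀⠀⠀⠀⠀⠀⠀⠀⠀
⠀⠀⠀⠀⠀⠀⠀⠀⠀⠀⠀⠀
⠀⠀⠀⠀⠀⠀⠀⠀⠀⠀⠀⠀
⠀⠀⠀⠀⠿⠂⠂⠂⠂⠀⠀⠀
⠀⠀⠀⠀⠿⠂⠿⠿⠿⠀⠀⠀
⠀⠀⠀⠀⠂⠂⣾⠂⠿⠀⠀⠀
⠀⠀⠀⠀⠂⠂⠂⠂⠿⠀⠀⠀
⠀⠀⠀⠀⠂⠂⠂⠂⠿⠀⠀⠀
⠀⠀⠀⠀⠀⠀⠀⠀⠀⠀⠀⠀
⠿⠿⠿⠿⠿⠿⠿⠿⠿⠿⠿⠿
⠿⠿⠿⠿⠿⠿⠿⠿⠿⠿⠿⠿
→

⠀⠀⠀⠀⠀⠀⠀⠀⠀⠀⠀⠀
⠀⠀⠀⠀⠀⠀⠀⠀⠀⠀⠀⠀
⠀⠀⠀⠀⠀⠀⠀⠀⠀⠀⠀⠀
⠀⠀⠀⠀⠀⠀⠀⠀⠀⠀⠀⠀
⠀⠀⠀⠿⠂⠂⠂⠂⠂⠀⠀⠀
⠀⠀⠀⠿⠂⠿⠿⠿⠿⠀⠀⠀
⠀⠀⠀⠂⠂⠂⣾⠿⠿⠀⠀⠀
⠀⠀⠀⠂⠂⠂⠂⠿⠿⠀⠀⠀
⠀⠀⠀⠂⠂⠂⠂⠿⠿⠀⠀⠀
⠀⠀⠀⠀⠀⠀⠀⠀⠀⠀⠀⠀
⠿⠿⠿⠿⠿⠿⠿⠿⠿⠿⠿⠿
⠿⠿⠿⠿⠿⠿⠿⠿⠿⠿⠿⠿

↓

⠀⠀⠀⠀⠀⠀⠀⠀⠀⠀⠀⠀
⠀⠀⠀⠀⠀⠀⠀⠀⠀⠀⠀⠀
⠀⠀⠀⠀⠀⠀⠀⠀⠀⠀⠀⠀
⠀⠀⠀⠿⠂⠂⠂⠂⠂⠀⠀⠀
⠀⠀⠀⠿⠂⠿⠿⠿⠿⠀⠀⠀
⠀⠀⠀⠂⠂⠂⠂⠿⠿⠀⠀⠀
⠀⠀⠀⠂⠂⠂⣾⠿⠿⠀⠀⠀
⠀⠀⠀⠂⠂⠂⠂⠿⠿⠀⠀⠀
⠀⠀⠀⠀⠿⠿⠿⠿⠿⠀⠀⠀
⠿⠿⠿⠿⠿⠿⠿⠿⠿⠿⠿⠿
⠿⠿⠿⠿⠿⠿⠿⠿⠿⠿⠿⠿
⠿⠿⠿⠿⠿⠿⠿⠿⠿⠿⠿⠿

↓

⠀⠀⠀⠀⠀⠀⠀⠀⠀⠀⠀⠀
⠀⠀⠀⠀⠀⠀⠀⠀⠀⠀⠀⠀
⠀⠀⠀⠿⠂⠂⠂⠂⠂⠀⠀⠀
⠀⠀⠀⠿⠂⠿⠿⠿⠿⠀⠀⠀
⠀⠀⠀⠂⠂⠂⠂⠿⠿⠀⠀⠀
⠀⠀⠀⠂⠂⠂⠂⠿⠿⠀⠀⠀
⠀⠀⠀⠂⠂⠂⣾⠿⠿⠀⠀⠀
⠀⠀⠀⠀⠿⠿⠿⠿⠿⠀⠀⠀
⠿⠿⠿⠿⠿⠿⠿⠿⠿⠿⠿⠿
⠿⠿⠿⠿⠿⠿⠿⠿⠿⠿⠿⠿
⠿⠿⠿⠿⠿⠿⠿⠿⠿⠿⠿⠿
⠿⠿⠿⠿⠿⠿⠿⠿⠿⠿⠿⠿

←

⠀⠀⠀⠀⠀⠀⠀⠀⠀⠀⠀⠀
⠀⠀⠀⠀⠀⠀⠀⠀⠀⠀⠀⠀
⠀⠀⠀⠀⠿⠂⠂⠂⠂⠂⠀⠀
⠀⠀⠀⠀⠿⠂⠿⠿⠿⠿⠀⠀
⠀⠀⠀⠀⠂⠂⠂⠂⠿⠿⠀⠀
⠀⠀⠀⠀⠂⠂⠂⠂⠿⠿⠀⠀
⠀⠀⠀⠀⠂⠂⣾⠂⠿⠿⠀⠀
⠀⠀⠀⠀⠿⠿⠿⠿⠿⠿⠀⠀
⠿⠿⠿⠿⠿⠿⠿⠿⠿⠿⠿⠿
⠿⠿⠿⠿⠿⠿⠿⠿⠿⠿⠿⠿
⠿⠿⠿⠿⠿⠿⠿⠿⠿⠿⠿⠿
⠿⠿⠿⠿⠿⠿⠿⠿⠿⠿⠿⠿

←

⠀⠀⠀⠀⠀⠀⠀⠀⠀⠀⠀⠀
⠀⠀⠀⠀⠀⠀⠀⠀⠀⠀⠀⠀
⠀⠀⠀⠀⠀⠿⠂⠂⠂⠂⠂⠀
⠀⠀⠀⠀⠀⠿⠂⠿⠿⠿⠿⠀
⠀⠀⠀⠀⠂⠂⠂⠂⠂⠿⠿⠀
⠀⠀⠀⠀⠂⠂⠂⠂⠂⠿⠿⠀
⠀⠀⠀⠀⠂⠂⣾⠂⠂⠿⠿⠀
⠀⠀⠀⠀⠿⠿⠿⠿⠿⠿⠿⠀
⠿⠿⠿⠿⠿⠿⠿⠿⠿⠿⠿⠿
⠿⠿⠿⠿⠿⠿⠿⠿⠿⠿⠿⠿
⠿⠿⠿⠿⠿⠿⠿⠿⠿⠿⠿⠿
⠿⠿⠿⠿⠿⠿⠿⠿⠿⠿⠿⠿

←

⠀⠀⠀⠀⠀⠀⠀⠀⠀⠀⠀⠀
⠀⠀⠀⠀⠀⠀⠀⠀⠀⠀⠀⠀
⠀⠀⠀⠀⠀⠀⠿⠂⠂⠂⠂⠂
⠀⠀⠀⠀⠀⠀⠿⠂⠿⠿⠿⠿
⠀⠀⠀⠀⠿⠂⠂⠂⠂⠂⠿⠿
⠀⠀⠀⠀⠿⠂⠂⠂⠂⠂⠿⠿
⠀⠀⠀⠀⠿⠂⣾⠂⠂⠂⠿⠿
⠀⠀⠀⠀⠿⠿⠿⠿⠿⠿⠿⠿
⠿⠿⠿⠿⠿⠿⠿⠿⠿⠿⠿⠿
⠿⠿⠿⠿⠿⠿⠿⠿⠿⠿⠿⠿
⠿⠿⠿⠿⠿⠿⠿⠿⠿⠿⠿⠿
⠿⠿⠿⠿⠿⠿⠿⠿⠿⠿⠿⠿

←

⠀⠀⠀⠀⠀⠀⠀⠀⠀⠀⠀⠀
⠀⠀⠀⠀⠀⠀⠀⠀⠀⠀⠀⠀
⠀⠀⠀⠀⠀⠀⠀⠿⠂⠂⠂⠂
⠀⠀⠀⠀⠀⠀⠀⠿⠂⠿⠿⠿
⠀⠀⠀⠀⠿⠿⠂⠂⠂⠂⠂⠿
⠀⠀⠀⠀⠿⠿⠂⠂⠂⠂⠂⠿
⠀⠀⠀⠀⠿⠿⣾⠂⠂⠂⠂⠿
⠀⠀⠀⠀⠿⠿⠿⠿⠿⠿⠿⠿
⠿⠿⠿⠿⠿⠿⠿⠿⠿⠿⠿⠿
⠿⠿⠿⠿⠿⠿⠿⠿⠿⠿⠿⠿
⠿⠿⠿⠿⠿⠿⠿⠿⠿⠿⠿⠿
⠿⠿⠿⠿⠿⠿⠿⠿⠿⠿⠿⠿

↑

⠀⠀⠀⠀⠀⠀⠀⠀⠀⠀⠀⠀
⠀⠀⠀⠀⠀⠀⠀⠀⠀⠀⠀⠀
⠀⠀⠀⠀⠀⠀⠀⠀⠀⠀⠀⠀
⠀⠀⠀⠀⠀⠀⠀⠿⠂⠂⠂⠂
⠀⠀⠀⠀⠿⠿⠿⠿⠂⠿⠿⠿
⠀⠀⠀⠀⠿⠿⠂⠂⠂⠂⠂⠿
⠀⠀⠀⠀⠿⠿⣾⠂⠂⠂⠂⠿
⠀⠀⠀⠀⠿⠿⠂⠂⠂⠂⠂⠿
⠀⠀⠀⠀⠿⠿⠿⠿⠿⠿⠿⠿
⠿⠿⠿⠿⠿⠿⠿⠿⠿⠿⠿⠿
⠿⠿⠿⠿⠿⠿⠿⠿⠿⠿⠿⠿
⠿⠿⠿⠿⠿⠿⠿⠿⠿⠿⠿⠿

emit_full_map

⠀⠀⠀⠿⠂⠂⠂⠂⠂
⠿⠿⠿⠿⠂⠿⠿⠿⠿
⠿⠿⠂⠂⠂⠂⠂⠿⠿
⠿⠿⣾⠂⠂⠂⠂⠿⠿
⠿⠿⠂⠂⠂⠂⠂⠿⠿
⠿⠿⠿⠿⠿⠿⠿⠿⠿

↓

⠀⠀⠀⠀⠀⠀⠀⠀⠀⠀⠀⠀
⠀⠀⠀⠀⠀⠀⠀⠀⠀⠀⠀⠀
⠀⠀⠀⠀⠀⠀⠀⠿⠂⠂⠂⠂
⠀⠀⠀⠀⠿⠿⠿⠿⠂⠿⠿⠿
⠀⠀⠀⠀⠿⠿⠂⠂⠂⠂⠂⠿
⠀⠀⠀⠀⠿⠿⠂⠂⠂⠂⠂⠿
⠀⠀⠀⠀⠿⠿⣾⠂⠂⠂⠂⠿
⠀⠀⠀⠀⠿⠿⠿⠿⠿⠿⠿⠿
⠿⠿⠿⠿⠿⠿⠿⠿⠿⠿⠿⠿
⠿⠿⠿⠿⠿⠿⠿⠿⠿⠿⠿⠿
⠿⠿⠿⠿⠿⠿⠿⠿⠿⠿⠿⠿
⠿⠿⠿⠿⠿⠿⠿⠿⠿⠿⠿⠿

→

⠀⠀⠀⠀⠀⠀⠀⠀⠀⠀⠀⠀
⠀⠀⠀⠀⠀⠀⠀⠀⠀⠀⠀⠀
⠀⠀⠀⠀⠀⠀⠿⠂⠂⠂⠂⠂
⠀⠀⠀⠿⠿⠿⠿⠂⠿⠿⠿⠿
⠀⠀⠀⠿⠿⠂⠂⠂⠂⠂⠿⠿
⠀⠀⠀⠿⠿⠂⠂⠂⠂⠂⠿⠿
⠀⠀⠀⠿⠿⠂⣾⠂⠂⠂⠿⠿
⠀⠀⠀⠿⠿⠿⠿⠿⠿⠿⠿⠿
⠿⠿⠿⠿⠿⠿⠿⠿⠿⠿⠿⠿
⠿⠿⠿⠿⠿⠿⠿⠿⠿⠿⠿⠿
⠿⠿⠿⠿⠿⠿⠿⠿⠿⠿⠿⠿
⠿⠿⠿⠿⠿⠿⠿⠿⠿⠿⠿⠿

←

⠀⠀⠀⠀⠀⠀⠀⠀⠀⠀⠀⠀
⠀⠀⠀⠀⠀⠀⠀⠀⠀⠀⠀⠀
⠀⠀⠀⠀⠀⠀⠀⠿⠂⠂⠂⠂
⠀⠀⠀⠀⠿⠿⠿⠿⠂⠿⠿⠿
⠀⠀⠀⠀⠿⠿⠂⠂⠂⠂⠂⠿
⠀⠀⠀⠀⠿⠿⠂⠂⠂⠂⠂⠿
⠀⠀⠀⠀⠿⠿⣾⠂⠂⠂⠂⠿
⠀⠀⠀⠀⠿⠿⠿⠿⠿⠿⠿⠿
⠿⠿⠿⠿⠿⠿⠿⠿⠿⠿⠿⠿
⠿⠿⠿⠿⠿⠿⠿⠿⠿⠿⠿⠿
⠿⠿⠿⠿⠿⠿⠿⠿⠿⠿⠿⠿
⠿⠿⠿⠿⠿⠿⠿⠿⠿⠿⠿⠿

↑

⠀⠀⠀⠀⠀⠀⠀⠀⠀⠀⠀⠀
⠀⠀⠀⠀⠀⠀⠀⠀⠀⠀⠀⠀
⠀⠀⠀⠀⠀⠀⠀⠀⠀⠀⠀⠀
⠀⠀⠀⠀⠀⠀⠀⠿⠂⠂⠂⠂
⠀⠀⠀⠀⠿⠿⠿⠿⠂⠿⠿⠿
⠀⠀⠀⠀⠿⠿⠂⠂⠂⠂⠂⠿
⠀⠀⠀⠀⠿⠿⣾⠂⠂⠂⠂⠿
⠀⠀⠀⠀⠿⠿⠂⠂⠂⠂⠂⠿
⠀⠀⠀⠀⠿⠿⠿⠿⠿⠿⠿⠿
⠿⠿⠿⠿⠿⠿⠿⠿⠿⠿⠿⠿
⠿⠿⠿⠿⠿⠿⠿⠿⠿⠿⠿⠿
⠿⠿⠿⠿⠿⠿⠿⠿⠿⠿⠿⠿

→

⠀⠀⠀⠀⠀⠀⠀⠀⠀⠀⠀⠀
⠀⠀⠀⠀⠀⠀⠀⠀⠀⠀⠀⠀
⠀⠀⠀⠀⠀⠀⠀⠀⠀⠀⠀⠀
⠀⠀⠀⠀⠀⠀⠿⠂⠂⠂⠂⠂
⠀⠀⠀⠿⠿⠿⠿⠂⠿⠿⠿⠿
⠀⠀⠀⠿⠿⠂⠂⠂⠂⠂⠿⠿
⠀⠀⠀⠿⠿⠂⣾⠂⠂⠂⠿⠿
⠀⠀⠀⠿⠿⠂⠂⠂⠂⠂⠿⠿
⠀⠀⠀⠿⠿⠿⠿⠿⠿⠿⠿⠿
⠿⠿⠿⠿⠿⠿⠿⠿⠿⠿⠿⠿
⠿⠿⠿⠿⠿⠿⠿⠿⠿⠿⠿⠿
⠿⠿⠿⠿⠿⠿⠿⠿⠿⠿⠿⠿

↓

⠀⠀⠀⠀⠀⠀⠀⠀⠀⠀⠀⠀
⠀⠀⠀⠀⠀⠀⠀⠀⠀⠀⠀⠀
⠀⠀⠀⠀⠀⠀⠿⠂⠂⠂⠂⠂
⠀⠀⠀⠿⠿⠿⠿⠂⠿⠿⠿⠿
⠀⠀⠀⠿⠿⠂⠂⠂⠂⠂⠿⠿
⠀⠀⠀⠿⠿⠂⠂⠂⠂⠂⠿⠿
⠀⠀⠀⠿⠿⠂⣾⠂⠂⠂⠿⠿
⠀⠀⠀⠿⠿⠿⠿⠿⠿⠿⠿⠿
⠿⠿⠿⠿⠿⠿⠿⠿⠿⠿⠿⠿
⠿⠿⠿⠿⠿⠿⠿⠿⠿⠿⠿⠿
⠿⠿⠿⠿⠿⠿⠿⠿⠿⠿⠿⠿
⠿⠿⠿⠿⠿⠿⠿⠿⠿⠿⠿⠿

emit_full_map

⠀⠀⠀⠿⠂⠂⠂⠂⠂
⠿⠿⠿⠿⠂⠿⠿⠿⠿
⠿⠿⠂⠂⠂⠂⠂⠿⠿
⠿⠿⠂⠂⠂⠂⠂⠿⠿
⠿⠿⠂⣾⠂⠂⠂⠿⠿
⠿⠿⠿⠿⠿⠿⠿⠿⠿


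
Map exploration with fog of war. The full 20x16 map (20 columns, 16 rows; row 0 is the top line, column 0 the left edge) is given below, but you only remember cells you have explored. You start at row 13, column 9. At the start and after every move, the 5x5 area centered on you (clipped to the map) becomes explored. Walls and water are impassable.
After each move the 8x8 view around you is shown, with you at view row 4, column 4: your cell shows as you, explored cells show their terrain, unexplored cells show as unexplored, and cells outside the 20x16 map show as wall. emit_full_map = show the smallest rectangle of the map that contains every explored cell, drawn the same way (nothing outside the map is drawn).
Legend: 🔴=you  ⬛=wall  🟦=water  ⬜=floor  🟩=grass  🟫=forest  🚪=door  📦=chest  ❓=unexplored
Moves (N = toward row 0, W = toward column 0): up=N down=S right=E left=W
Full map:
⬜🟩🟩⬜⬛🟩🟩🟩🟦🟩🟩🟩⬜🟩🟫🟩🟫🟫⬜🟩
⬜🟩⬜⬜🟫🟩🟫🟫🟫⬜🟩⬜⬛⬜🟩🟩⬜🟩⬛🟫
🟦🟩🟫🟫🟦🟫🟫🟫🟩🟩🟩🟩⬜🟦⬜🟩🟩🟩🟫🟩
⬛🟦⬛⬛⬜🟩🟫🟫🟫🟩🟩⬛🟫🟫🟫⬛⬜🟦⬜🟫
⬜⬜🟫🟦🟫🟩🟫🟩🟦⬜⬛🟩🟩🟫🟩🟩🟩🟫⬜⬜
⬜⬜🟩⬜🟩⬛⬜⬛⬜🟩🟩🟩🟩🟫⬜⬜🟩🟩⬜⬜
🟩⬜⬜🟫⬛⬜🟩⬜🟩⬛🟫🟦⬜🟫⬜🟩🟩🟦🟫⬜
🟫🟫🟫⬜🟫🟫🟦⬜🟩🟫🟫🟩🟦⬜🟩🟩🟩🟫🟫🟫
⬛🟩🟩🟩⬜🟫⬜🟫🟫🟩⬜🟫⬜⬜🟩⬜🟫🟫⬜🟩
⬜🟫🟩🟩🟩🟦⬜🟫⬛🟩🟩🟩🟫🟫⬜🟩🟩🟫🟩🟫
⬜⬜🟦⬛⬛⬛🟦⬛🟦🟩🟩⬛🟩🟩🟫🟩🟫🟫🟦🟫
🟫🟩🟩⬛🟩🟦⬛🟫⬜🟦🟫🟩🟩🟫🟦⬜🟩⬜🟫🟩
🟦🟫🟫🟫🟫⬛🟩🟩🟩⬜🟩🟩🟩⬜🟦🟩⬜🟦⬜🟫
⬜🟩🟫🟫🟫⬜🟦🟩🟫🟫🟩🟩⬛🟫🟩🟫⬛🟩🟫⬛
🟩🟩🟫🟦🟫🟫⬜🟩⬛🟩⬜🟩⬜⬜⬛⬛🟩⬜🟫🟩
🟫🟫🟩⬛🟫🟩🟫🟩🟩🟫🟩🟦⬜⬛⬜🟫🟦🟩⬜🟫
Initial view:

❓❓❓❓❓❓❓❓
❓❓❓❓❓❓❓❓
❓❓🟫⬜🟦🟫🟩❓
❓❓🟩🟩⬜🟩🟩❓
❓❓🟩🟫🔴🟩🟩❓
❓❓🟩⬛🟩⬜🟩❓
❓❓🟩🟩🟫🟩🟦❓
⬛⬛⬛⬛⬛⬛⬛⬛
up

❓❓❓❓❓❓❓❓
❓❓❓❓❓❓❓❓
❓❓⬛🟦🟩🟩⬛❓
❓❓🟫⬜🟦🟫🟩❓
❓❓🟩🟩🔴🟩🟩❓
❓❓🟩🟫🟫🟩🟩❓
❓❓🟩⬛🟩⬜🟩❓
❓❓🟩🟩🟫🟩🟦❓

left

❓❓❓❓❓❓❓❓
❓❓❓❓❓❓❓❓
❓❓🟦⬛🟦🟩🟩⬛
❓❓⬛🟫⬜🟦🟫🟩
❓❓🟩🟩🔴⬜🟩🟩
❓❓🟦🟩🟫🟫🟩🟩
❓❓⬜🟩⬛🟩⬜🟩
❓❓❓🟩🟩🟫🟩🟦

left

❓❓❓❓❓❓❓❓
❓❓❓❓❓❓❓❓
❓❓⬛🟦⬛🟦🟩🟩
❓❓🟦⬛🟫⬜🟦🟫
❓❓⬛🟩🔴🟩⬜🟩
❓❓⬜🟦🟩🟫🟫🟩
❓❓🟫⬜🟩⬛🟩⬜
❓❓❓❓🟩🟩🟫🟩

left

❓❓❓❓❓❓❓❓
❓❓❓❓❓❓❓❓
❓❓⬛⬛🟦⬛🟦🟩
❓❓🟩🟦⬛🟫⬜🟦
❓❓🟫⬛🔴🟩🟩⬜
❓❓🟫⬜🟦🟩🟫🟫
❓❓🟫🟫⬜🟩⬛🟩
❓❓❓❓❓🟩🟩🟫

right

❓❓❓❓❓❓❓❓
❓❓❓❓❓❓❓❓
❓⬛⬛🟦⬛🟦🟩🟩
❓🟩🟦⬛🟫⬜🟦🟫
❓🟫⬛🟩🔴🟩⬜🟩
❓🟫⬜🟦🟩🟫🟫🟩
❓🟫🟫⬜🟩⬛🟩⬜
❓❓❓❓🟩🟩🟫🟩

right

❓❓❓❓❓❓❓❓
❓❓❓❓❓❓❓❓
⬛⬛🟦⬛🟦🟩🟩⬛
🟩🟦⬛🟫⬜🟦🟫🟩
🟫⬛🟩🟩🔴⬜🟩🟩
🟫⬜🟦🟩🟫🟫🟩🟩
🟫🟫⬜🟩⬛🟩⬜🟩
❓❓❓🟩🟩🟫🟩🟦

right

❓❓❓❓❓❓❓❓
❓❓❓❓❓❓❓❓
⬛🟦⬛🟦🟩🟩⬛❓
🟦⬛🟫⬜🟦🟫🟩❓
⬛🟩🟩🟩🔴🟩🟩❓
⬜🟦🟩🟫🟫🟩🟩❓
🟫⬜🟩⬛🟩⬜🟩❓
❓❓🟩🟩🟫🟩🟦❓

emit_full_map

⬛⬛🟦⬛🟦🟩🟩⬛
🟩🟦⬛🟫⬜🟦🟫🟩
🟫⬛🟩🟩🟩🔴🟩🟩
🟫⬜🟦🟩🟫🟫🟩🟩
🟫🟫⬜🟩⬛🟩⬜🟩
❓❓❓🟩🟩🟫🟩🟦

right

❓❓❓❓❓❓❓❓
❓❓❓❓❓❓❓❓
🟦⬛🟦🟩🟩⬛🟩❓
⬛🟫⬜🟦🟫🟩🟩❓
🟩🟩🟩⬜🔴🟩🟩❓
🟦🟩🟫🟫🟩🟩⬛❓
⬜🟩⬛🟩⬜🟩⬜❓
❓🟩🟩🟫🟩🟦❓❓

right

❓❓❓❓❓❓❓❓
❓❓❓❓❓❓❓❓
⬛🟦🟩🟩⬛🟩🟩❓
🟫⬜🟦🟫🟩🟩🟫❓
🟩🟩⬜🟩🔴🟩⬜❓
🟩🟫🟫🟩🟩⬛🟫❓
🟩⬛🟩⬜🟩⬜⬜❓
🟩🟩🟫🟩🟦❓❓❓

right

❓❓❓❓❓❓❓❓
❓❓❓❓❓❓❓❓
🟦🟩🟩⬛🟩🟩🟫❓
⬜🟦🟫🟩🟩🟫🟦❓
🟩⬜🟩🟩🔴⬜🟦❓
🟫🟫🟩🟩⬛🟫🟩❓
⬛🟩⬜🟩⬜⬜⬛❓
🟩🟫🟩🟦❓❓❓❓

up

❓❓❓❓❓❓❓❓
❓❓❓❓❓❓❓❓
❓❓🟩🟩🟫🟫⬜❓
🟦🟩🟩⬛🟩🟩🟫❓
⬜🟦🟫🟩🔴🟫🟦❓
🟩⬜🟩🟩🟩⬜🟦❓
🟫🟫🟩🟩⬛🟫🟩❓
⬛🟩⬜🟩⬜⬜⬛❓

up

❓❓❓❓❓❓❓❓
❓❓❓❓❓❓❓❓
❓❓⬜🟫⬜⬜🟩❓
❓❓🟩🟩🟫🟫⬜❓
🟦🟩🟩⬛🔴🟩🟫❓
⬜🟦🟫🟩🟩🟫🟦❓
🟩⬜🟩🟩🟩⬜🟦❓
🟫🟫🟩🟩⬛🟫🟩❓

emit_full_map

❓❓❓❓❓❓⬜🟫⬜⬜🟩
❓❓❓❓❓❓🟩🟩🟫🟫⬜
⬛⬛🟦⬛🟦🟩🟩⬛🔴🟩🟫
🟩🟦⬛🟫⬜🟦🟫🟩🟩🟫🟦
🟫⬛🟩🟩🟩⬜🟩🟩🟩⬜🟦
🟫⬜🟦🟩🟫🟫🟩🟩⬛🟫🟩
🟫🟫⬜🟩⬛🟩⬜🟩⬜⬜⬛
❓❓❓🟩🟩🟫🟩🟦❓❓❓

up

❓❓❓❓❓❓❓❓
❓❓❓❓❓❓❓❓
❓❓🟫🟩🟦⬜🟩❓
❓❓⬜🟫⬜⬜🟩❓
❓❓🟩🟩🔴🟫⬜❓
🟦🟩🟩⬛🟩🟩🟫❓
⬜🟦🟫🟩🟩🟫🟦❓
🟩⬜🟩🟩🟩⬜🟦❓

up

❓❓❓❓❓❓❓❓
❓❓❓❓❓❓❓❓
❓❓🟫🟦⬜🟫⬜❓
❓❓🟫🟩🟦⬜🟩❓
❓❓⬜🟫🔴⬜🟩❓
❓❓🟩🟩🟫🟫⬜❓
🟦🟩🟩⬛🟩🟩🟫❓
⬜🟦🟫🟩🟩🟫🟦❓

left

❓❓❓❓❓❓❓❓
❓❓❓❓❓❓❓❓
❓❓⬛🟫🟦⬜🟫⬜
❓❓🟫🟫🟩🟦⬜🟩
❓❓🟩⬜🔴⬜⬜🟩
❓❓🟩🟩🟩🟫🟫⬜
⬛🟦🟩🟩⬛🟩🟩🟫
🟫⬜🟦🟫🟩🟩🟫🟦

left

❓❓❓❓❓❓❓❓
❓❓❓❓❓❓❓❓
❓❓🟩⬛🟫🟦⬜🟫
❓❓🟩🟫🟫🟩🟦⬜
❓❓🟫🟩🔴🟫⬜⬜
❓❓⬛🟩🟩🟩🟫🟫
🟦⬛🟦🟩🟩⬛🟩🟩
⬛🟫⬜🟦🟫🟩🟩🟫

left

❓❓❓❓❓❓❓❓
❓❓❓❓❓❓❓❓
❓❓⬜🟩⬛🟫🟦⬜
❓❓⬜🟩🟫🟫🟩🟦
❓❓🟫🟫🔴⬜🟫⬜
❓❓🟫⬛🟩🟩🟩🟫
⬛🟦⬛🟦🟩🟩⬛🟩
🟦⬛🟫⬜🟦🟫🟩🟩

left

❓❓❓❓❓❓❓❓
❓❓❓❓❓❓❓❓
❓❓🟩⬜🟩⬛🟫🟦
❓❓🟦⬜🟩🟫🟫🟩
❓❓⬜🟫🔴🟩⬜🟫
❓❓⬜🟫⬛🟩🟩🟩
⬛⬛🟦⬛🟦🟩🟩⬛
🟩🟦⬛🟫⬜🟦🟫🟩

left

❓❓❓❓❓❓❓❓
❓❓❓❓❓❓❓❓
❓❓⬜🟩⬜🟩⬛🟫
❓❓🟫🟦⬜🟩🟫🟫
❓❓🟫⬜🔴🟫🟩⬜
❓❓🟦⬜🟫⬛🟩🟩
❓⬛⬛🟦⬛🟦🟩🟩
❓🟩🟦⬛🟫⬜🟦🟫

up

❓❓❓❓❓❓❓❓
❓❓❓❓❓❓❓❓
❓❓⬛⬜⬛⬜🟩❓
❓❓⬜🟩⬜🟩⬛🟫
❓❓🟫🟦🔴🟩🟫🟫
❓❓🟫⬜🟫🟫🟩⬜
❓❓🟦⬜🟫⬛🟩🟩
❓⬛⬛🟦⬛🟦🟩🟩

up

❓❓❓❓❓❓❓❓
❓❓❓❓❓❓❓❓
❓❓🟩🟫🟩🟦⬜❓
❓❓⬛⬜⬛⬜🟩❓
❓❓⬜🟩🔴🟩⬛🟫
❓❓🟫🟦⬜🟩🟫🟫
❓❓🟫⬜🟫🟫🟩⬜
❓❓🟦⬜🟫⬛🟩🟩

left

❓❓❓❓❓❓❓❓
❓❓❓❓❓❓❓❓
❓❓🟫🟩🟫🟩🟦⬜
❓❓🟩⬛⬜⬛⬜🟩
❓❓⬛⬜🔴⬜🟩⬛
❓❓🟫🟫🟦⬜🟩🟫
❓❓⬜🟫⬜🟫🟫🟩
❓❓❓🟦⬜🟫⬛🟩

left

❓❓❓❓❓❓❓❓
❓❓❓❓❓❓❓❓
❓❓🟦🟫🟩🟫🟩🟦
❓❓⬜🟩⬛⬜⬛⬜
❓❓🟫⬛🔴🟩⬜🟩
❓❓⬜🟫🟫🟦⬜🟩
❓❓🟩⬜🟫⬜🟫🟫
❓❓❓❓🟦⬜🟫⬛

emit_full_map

🟦🟫🟩🟫🟩🟦⬜❓❓❓❓❓
⬜🟩⬛⬜⬛⬜🟩❓❓❓❓❓
🟫⬛🔴🟩⬜🟩⬛🟫🟦⬜🟫⬜
⬜🟫🟫🟦⬜🟩🟫🟫🟩🟦⬜🟩
🟩⬜🟫⬜🟫🟫🟩⬜🟫⬜⬜🟩
❓❓🟦⬜🟫⬛🟩🟩🟩🟫🟫⬜
❓⬛⬛🟦⬛🟦🟩🟩⬛🟩🟩🟫
❓🟩🟦⬛🟫⬜🟦🟫🟩🟩🟫🟦
❓🟫⬛🟩🟩🟩⬜🟩🟩🟩⬜🟦
❓🟫⬜🟦🟩🟫🟫🟩🟩⬛🟫🟩
❓🟫🟫⬜🟩⬛🟩⬜🟩⬜⬜⬛
❓❓❓❓🟩🟩🟫🟩🟦❓❓❓

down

❓❓❓❓❓❓❓❓
❓❓🟦🟫🟩🟫🟩🟦
❓❓⬜🟩⬛⬜⬛⬜
❓❓🟫⬛⬜🟩⬜🟩
❓❓⬜🟫🔴🟦⬜🟩
❓❓🟩⬜🟫⬜🟫🟫
❓❓🟩🟩🟦⬜🟫⬛
❓❓❓⬛⬛🟦⬛🟦

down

❓❓🟦🟫🟩🟫🟩🟦
❓❓⬜🟩⬛⬜⬛⬜
❓❓🟫⬛⬜🟩⬜🟩
❓❓⬜🟫🟫🟦⬜🟩
❓❓🟩⬜🔴⬜🟫🟫
❓❓🟩🟩🟦⬜🟫⬛
❓❓⬛⬛⬛🟦⬛🟦
❓❓❓🟩🟦⬛🟫⬜

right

❓🟦🟫🟩🟫🟩🟦⬜
❓⬜🟩⬛⬜⬛⬜🟩
❓🟫⬛⬜🟩⬜🟩⬛
❓⬜🟫🟫🟦⬜🟩🟫
❓🟩⬜🟫🔴🟫🟫🟩
❓🟩🟩🟦⬜🟫⬛🟩
❓⬛⬛⬛🟦⬛🟦🟩
❓❓🟩🟦⬛🟫⬜🟦

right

🟦🟫🟩🟫🟩🟦⬜❓
⬜🟩⬛⬜⬛⬜🟩❓
🟫⬛⬜🟩⬜🟩⬛🟫
⬜🟫🟫🟦⬜🟩🟫🟫
🟩⬜🟫⬜🔴🟫🟩⬜
🟩🟩🟦⬜🟫⬛🟩🟩
⬛⬛⬛🟦⬛🟦🟩🟩
❓🟩🟦⬛🟫⬜🟦🟫

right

🟫🟩🟫🟩🟦⬜❓❓
🟩⬛⬜⬛⬜🟩❓❓
⬛⬜🟩⬜🟩⬛🟫🟦
🟫🟫🟦⬜🟩🟫🟫🟩
⬜🟫⬜🟫🔴🟩⬜🟫
🟩🟦⬜🟫⬛🟩🟩🟩
⬛⬛🟦⬛🟦🟩🟩⬛
🟩🟦⬛🟫⬜🟦🟫🟩

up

❓❓❓❓❓❓❓❓
🟫🟩🟫🟩🟦⬜❓❓
🟩⬛⬜⬛⬜🟩🟩❓
⬛⬜🟩⬜🟩⬛🟫🟦
🟫🟫🟦⬜🔴🟫🟫🟩
⬜🟫⬜🟫🟫🟩⬜🟫
🟩🟦⬜🟫⬛🟩🟩🟩
⬛⬛🟦⬛🟦🟩🟩⬛

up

❓❓❓❓❓❓❓❓
❓❓❓❓❓❓❓❓
🟫🟩🟫🟩🟦⬜⬛❓
🟩⬛⬜⬛⬜🟩🟩❓
⬛⬜🟩⬜🔴⬛🟫🟦
🟫🟫🟦⬜🟩🟫🟫🟩
⬜🟫⬜🟫🟫🟩⬜🟫
🟩🟦⬜🟫⬛🟩🟩🟩

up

❓❓❓❓❓❓❓❓
❓❓❓❓❓❓❓❓
❓❓🟫🟫🟫🟩🟩❓
🟫🟩🟫🟩🟦⬜⬛❓
🟩⬛⬜⬛🔴🟩🟩❓
⬛⬜🟩⬜🟩⬛🟫🟦
🟫🟫🟦⬜🟩🟫🟫🟩
⬜🟫⬜🟫🟫🟩⬜🟫

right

❓❓❓❓❓❓❓❓
❓❓❓❓❓❓❓❓
❓🟫🟫🟫🟩🟩⬛❓
🟩🟫🟩🟦⬜⬛🟩❓
⬛⬜⬛⬜🔴🟩🟩❓
⬜🟩⬜🟩⬛🟫🟦⬜
🟫🟦⬜🟩🟫🟫🟩🟦
🟫⬜🟫🟫🟩⬜🟫⬜

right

❓❓❓❓❓❓❓❓
❓❓❓❓❓❓❓❓
🟫🟫🟫🟩🟩⬛🟫❓
🟫🟩🟦⬜⬛🟩🟩❓
⬜⬛⬜🟩🔴🟩🟩❓
🟩⬜🟩⬛🟫🟦⬜🟫
🟦⬜🟩🟫🟫🟩🟦⬜
⬜🟫🟫🟩⬜🟫⬜⬜

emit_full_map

❓❓❓🟫🟫🟫🟩🟩⬛🟫❓❓
🟦🟫🟩🟫🟩🟦⬜⬛🟩🟩❓❓
⬜🟩⬛⬜⬛⬜🟩🔴🟩🟩❓❓
🟫⬛⬜🟩⬜🟩⬛🟫🟦⬜🟫⬜
⬜🟫🟫🟦⬜🟩🟫🟫🟩🟦⬜🟩
🟩⬜🟫⬜🟫🟫🟩⬜🟫⬜⬜🟩
🟩🟩🟦⬜🟫⬛🟩🟩🟩🟫🟫⬜
⬛⬛⬛🟦⬛🟦🟩🟩⬛🟩🟩🟫
❓🟩🟦⬛🟫⬜🟦🟫🟩🟩🟫🟦
❓🟫⬛🟩🟩🟩⬜🟩🟩🟩⬜🟦
❓🟫⬜🟦🟩🟫🟫🟩🟩⬛🟫🟩
❓🟫🟫⬜🟩⬛🟩⬜🟩⬜⬜⬛
❓❓❓❓🟩🟩🟫🟩🟦❓❓❓


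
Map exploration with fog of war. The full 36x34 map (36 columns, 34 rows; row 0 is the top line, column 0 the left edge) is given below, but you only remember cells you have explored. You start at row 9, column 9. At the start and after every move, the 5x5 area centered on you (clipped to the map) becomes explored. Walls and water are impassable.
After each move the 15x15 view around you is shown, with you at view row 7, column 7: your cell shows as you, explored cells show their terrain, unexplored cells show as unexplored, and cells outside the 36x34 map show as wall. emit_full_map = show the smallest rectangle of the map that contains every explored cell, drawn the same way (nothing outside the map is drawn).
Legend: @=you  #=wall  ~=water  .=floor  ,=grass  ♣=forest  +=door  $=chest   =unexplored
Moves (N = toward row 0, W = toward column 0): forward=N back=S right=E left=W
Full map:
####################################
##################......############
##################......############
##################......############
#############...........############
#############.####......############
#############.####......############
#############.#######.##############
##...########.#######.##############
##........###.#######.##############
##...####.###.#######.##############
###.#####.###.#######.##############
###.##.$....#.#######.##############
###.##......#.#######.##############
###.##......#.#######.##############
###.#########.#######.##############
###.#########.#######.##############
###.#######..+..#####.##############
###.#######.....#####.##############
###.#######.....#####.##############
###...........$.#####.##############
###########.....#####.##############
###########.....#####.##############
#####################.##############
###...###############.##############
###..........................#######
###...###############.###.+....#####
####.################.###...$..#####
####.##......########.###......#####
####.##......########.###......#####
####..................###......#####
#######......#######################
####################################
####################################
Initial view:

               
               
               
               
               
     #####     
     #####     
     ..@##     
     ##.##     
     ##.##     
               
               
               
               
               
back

               
               
               
               
     #####     
     #####     
     ...##     
     ##@##     
     ##.##     
     $....     
               
               
               
               
               

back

               
               
               
     #####     
     #####     
     ...##     
     ##.##     
     ##@##     
     $....     
     .....     
               
               
               
               
               

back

               
               
     #####     
     #####     
     ...##     
     ##.##     
     ##.##     
     $.@..     
     .....     
     .....     
               
               
               
               
               

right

               
               
    #####      
    #####      
    ...##      
    ##.###     
    ##.###     
    $..@.#     
    .....#     
    .....#     
               
               
               
               
               

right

               
               
   #####       
   #####       
   ...##       
   ##.###.     
   ##.###.     
   $...@#.     
   .....#.     
   .....#.     
               
               
               
               
               

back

               
   #####       
   #####       
   ...##       
   ##.###.     
   ##.###.     
   $....#.     
   ....@#.     
   .....#.     
     ####.     
               
               
               
               
               

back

   #####       
   #####       
   ...##       
   ##.###.     
   ##.###.     
   $....#.     
   .....#.     
   ....@#.     
     ####.     
     ####.     
               
               
               
               
               

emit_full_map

#####  
#####  
...##  
##.###.
##.###.
$....#.
.....#.
....@#.
  ####.
  ####.

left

    #####      
    #####      
    ...##      
    ##.###.    
    ##.###.    
    $....#.    
    .....#.    
    ...@.#.    
     #####.    
     #####.    
               
               
               
               
               

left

     #####     
     #####     
     ...##     
     ##.###.   
     ##.###.   
     $....#.   
     .....#.   
     ..@..#.   
     ######.   
     ######.   
               
               
               
               
               

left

      #####    
      #####    
      ...##    
      ##.###.  
      ##.###.  
     .$....#.  
     ......#.  
     ..@...#.  
     #######.  
     #######.  
               
               
               
               
               

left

       #####   
       #####   
       ...##   
       ##.###. 
       ##.###. 
     #.$....#. 
     #......#. 
     #.@....#. 
     ########. 
     ########. 
               
               
               
               
               

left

#       #####  
#       #####  
#       ...##  
#       ##.###.
#       ##.###.
#    ##.$....#.
#    ##......#.
#    ##@.....#.
#    #########.
#    #########.
#              
#              
#              
#              
#              

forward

#              
#       #####  
#       #####  
#       ...##  
#       ##.###.
#    #####.###.
#    ##.$....#.
#    ##@.....#.
#    ##......#.
#    #########.
#    #########.
#              
#              
#              
#              

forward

#              
#              
#       #####  
#       #####  
#       ...##  
#    .####.###.
#    #####.###.
#    ##@$....#.
#    ##......#.
#    ##......#.
#    #########.
#    #########.
#              
#              
#              

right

               
               
       #####   
       #####   
       ...##   
    .####.###. 
    #####.###. 
    ##.@....#. 
    ##......#. 
    ##......#. 
    #########. 
    #########. 
               
               
               

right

               
               
      #####    
      #####    
      ...##    
   .####.###.  
   #####.###.  
   ##.$@...#.  
   ##......#.  
   ##......#.  
   #########.  
   #########.  
               
               
               

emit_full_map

   #####  
   #####  
   ...##  
.####.###.
#####.###.
##.$@...#.
##......#.
##......#.
#########.
#########.
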